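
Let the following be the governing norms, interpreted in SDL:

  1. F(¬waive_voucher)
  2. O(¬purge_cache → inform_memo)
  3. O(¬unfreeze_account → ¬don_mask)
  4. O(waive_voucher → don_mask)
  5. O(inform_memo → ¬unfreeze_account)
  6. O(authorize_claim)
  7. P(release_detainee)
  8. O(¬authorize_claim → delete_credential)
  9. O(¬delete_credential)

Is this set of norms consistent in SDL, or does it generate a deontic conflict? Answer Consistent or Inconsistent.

Consistent

Premise 8 is O(¬authorize_claim → delete_credential), but O(¬authorize_claim) is not derivable from the premises, so it does not yield O(delete_credential).
So O(delete_credential) is not derivable, and the apparent clash with O(¬delete_credential) does not arise.
A world satisfying every obligation exists (e.g. authorize_claim=true, delete_credential=false, don_mask=true, inform_memo=false, purge_cache=true, release_detainee=false, unfreeze_account=true, waive_voucher=true); no atom is both obligatory and forbidden, so the set is consistent.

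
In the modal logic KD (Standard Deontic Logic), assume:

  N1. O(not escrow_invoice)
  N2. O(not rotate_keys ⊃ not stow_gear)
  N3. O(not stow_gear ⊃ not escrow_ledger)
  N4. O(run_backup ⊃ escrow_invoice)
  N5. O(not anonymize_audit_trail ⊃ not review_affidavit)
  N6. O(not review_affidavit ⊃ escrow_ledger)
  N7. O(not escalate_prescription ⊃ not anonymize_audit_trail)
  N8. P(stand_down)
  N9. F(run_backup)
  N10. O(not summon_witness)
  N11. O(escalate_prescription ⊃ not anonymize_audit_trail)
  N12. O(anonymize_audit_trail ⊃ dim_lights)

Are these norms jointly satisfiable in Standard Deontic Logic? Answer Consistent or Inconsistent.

Premise 4 is O(run_backup ⊃ escrow_invoice), but O(run_backup) is not derivable from the premises, so it does not yield O(escrow_invoice).
So O(escrow_invoice) is not derivable, and the apparent clash with O(not escrow_invoice) does not arise.
A world satisfying every obligation exists (e.g. anonymize_audit_trail=false, dim_lights=false, escalate_prescription=false, escrow_invoice=false, escrow_ledger=true, review_affidavit=false, rotate_keys=true, run_backup=false, stand_down=false, stow_gear=true, summon_witness=false); no atom is both obligatory and forbidden, so the set is consistent.

Consistent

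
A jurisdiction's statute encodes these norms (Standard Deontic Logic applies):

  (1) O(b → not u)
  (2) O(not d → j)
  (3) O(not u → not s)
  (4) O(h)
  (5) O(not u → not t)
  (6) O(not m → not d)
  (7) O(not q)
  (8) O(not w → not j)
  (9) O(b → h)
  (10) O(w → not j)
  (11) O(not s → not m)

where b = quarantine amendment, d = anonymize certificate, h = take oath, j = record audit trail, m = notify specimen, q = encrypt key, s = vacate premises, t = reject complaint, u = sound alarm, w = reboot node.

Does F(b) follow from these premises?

Premises 8 and 10 cover both cases: O(not w → not j) and O(w → not j). Since not w ∨ w is a tautology, O(not j) follows.
Premise 2, O(not d → j), contraposes to O(not j → d); with O(not j) we get O(d).
Premise 6 is O(not m → not d); contrapositively O(d → m). Since O(d) holds, K gives O(m).
Premise 11, O(not s → not m), contraposes to O(m → s); with O(m) we get O(s).
The contrapositive of premise 3 (O(not u → not s)) is O(s → u), and O(s) is already established, so O(u).
Premise 1 is O(b → not u); contrapositively O(u → not b). Since O(u) holds, K gives O(not b).
Premises 4, 5, 7, 9 do not contribute to this derivation.
So O(not b) holds, i.e. F(b). The claim follows.

Yes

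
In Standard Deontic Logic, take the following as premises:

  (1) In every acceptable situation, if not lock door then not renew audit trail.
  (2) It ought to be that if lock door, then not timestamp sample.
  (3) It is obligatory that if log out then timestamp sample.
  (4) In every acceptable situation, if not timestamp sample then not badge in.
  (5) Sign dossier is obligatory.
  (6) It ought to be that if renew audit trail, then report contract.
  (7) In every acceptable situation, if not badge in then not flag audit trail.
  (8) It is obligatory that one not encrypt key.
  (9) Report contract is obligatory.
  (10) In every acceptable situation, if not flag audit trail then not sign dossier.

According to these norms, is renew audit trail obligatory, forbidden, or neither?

Premise 5 gives O(sign_dossier).
The contrapositive of premise 10 (O(¬flag_audit_trail → ¬sign_dossier)) is O(sign_dossier → flag_audit_trail), and O(sign_dossier) is already established, so O(flag_audit_trail).
Premise 7, O(¬badge_in → ¬flag_audit_trail), contraposes to O(flag_audit_trail → badge_in); with O(flag_audit_trail) we get O(badge_in).
The contrapositive of premise 4 (O(¬timestamp_sample → ¬badge_in)) is O(badge_in → timestamp_sample), and O(badge_in) is already established, so O(timestamp_sample).
Premise 2 is O(lock_door → ¬timestamp_sample); contrapositively O(timestamp_sample → ¬lock_door). Since O(timestamp_sample) holds, K gives O(¬lock_door).
Applying K to premise 1 (O(¬lock_door → ¬renew_audit_trail)) and O(¬lock_door) yields O(¬renew_audit_trail).
Premises 3, 6, 8, 9 do not contribute to this derivation.
Thus O(¬renew_audit_trail), which is F(renew_audit_trail): renew_audit_trail is forbidden.

Forbidden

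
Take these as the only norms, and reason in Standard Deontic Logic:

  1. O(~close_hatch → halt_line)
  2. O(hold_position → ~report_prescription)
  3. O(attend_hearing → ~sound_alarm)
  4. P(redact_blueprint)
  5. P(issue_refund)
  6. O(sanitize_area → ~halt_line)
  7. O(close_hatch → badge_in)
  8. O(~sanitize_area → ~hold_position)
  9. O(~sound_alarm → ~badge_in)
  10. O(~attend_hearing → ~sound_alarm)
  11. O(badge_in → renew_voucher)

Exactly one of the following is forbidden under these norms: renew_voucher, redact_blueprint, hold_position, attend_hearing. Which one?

By case analysis on attend_hearing: premise 3 gives O(attend_hearing → ~sound_alarm) and premise 10 gives O(~attend_hearing → ~sound_alarm), so O(~sound_alarm) either way.
From O(~sound_alarm) and premise 9, O(~sound_alarm → ~badge_in), we obtain O(~badge_in).
Premise 7, O(close_hatch → badge_in), contraposes to O(~badge_in → ~close_hatch); with O(~badge_in) we get O(~close_hatch).
Premise 1 is O(~close_hatch → halt_line); since O(~close_hatch), deontic closure gives O(halt_line).
Premise 6, O(sanitize_area → ~halt_line), contraposes to O(halt_line → ~sanitize_area); with O(halt_line) we get O(~sanitize_area).
From O(~sanitize_area) and premise 8, O(~sanitize_area → ~hold_position), we obtain O(~hold_position).
So O(~hold_position) holds, i.e. hold_position is forbidden. None of the other listed options is forbidden under the premises.

hold_position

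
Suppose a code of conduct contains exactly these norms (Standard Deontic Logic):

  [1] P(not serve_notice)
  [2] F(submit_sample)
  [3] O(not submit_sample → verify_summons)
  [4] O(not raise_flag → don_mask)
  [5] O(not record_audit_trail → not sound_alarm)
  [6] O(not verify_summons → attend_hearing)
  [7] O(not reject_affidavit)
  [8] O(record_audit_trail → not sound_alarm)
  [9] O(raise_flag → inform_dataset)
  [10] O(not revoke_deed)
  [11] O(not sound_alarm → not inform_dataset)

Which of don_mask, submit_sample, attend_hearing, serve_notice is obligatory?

Premises 8 and 5 cover both cases: O(record_audit_trail → not sound_alarm) and O(not record_audit_trail → not sound_alarm). Since record_audit_trail ∨ not record_audit_trail is a tautology, O(not sound_alarm) follows.
With premise 11, O(not sound_alarm → not inform_dataset), the K-axiom yields O(not inform_dataset).
Premise 9 is O(raise_flag → inform_dataset); contrapositively O(not inform_dataset → not raise_flag). Since O(not inform_dataset) holds, K gives O(not raise_flag).
From O(not raise_flag) and premise 4, O(not raise_flag → don_mask), we obtain O(don_mask).
So O(don_mask) holds — don_mask is obligatory. None of the other listed options is made obligatory by any chain of premises.

don_mask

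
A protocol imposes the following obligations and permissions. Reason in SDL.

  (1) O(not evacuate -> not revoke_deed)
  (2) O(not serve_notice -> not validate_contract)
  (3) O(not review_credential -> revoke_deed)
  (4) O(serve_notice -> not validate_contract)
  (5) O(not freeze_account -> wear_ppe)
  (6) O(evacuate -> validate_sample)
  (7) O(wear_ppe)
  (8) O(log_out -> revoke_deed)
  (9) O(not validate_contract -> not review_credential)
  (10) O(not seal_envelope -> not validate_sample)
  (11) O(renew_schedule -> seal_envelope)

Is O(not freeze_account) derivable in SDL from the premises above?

Premise 5 is O(not freeze_account -> wear_ppe); even if O(wear_ppe) held, inferring O(not freeze_account) would be affirming the consequent — invalid.
No other premise forces O(not freeze_account). An ideal world satisfying every premise can still have not freeze_account false, so O(not freeze_account) is not derivable.

No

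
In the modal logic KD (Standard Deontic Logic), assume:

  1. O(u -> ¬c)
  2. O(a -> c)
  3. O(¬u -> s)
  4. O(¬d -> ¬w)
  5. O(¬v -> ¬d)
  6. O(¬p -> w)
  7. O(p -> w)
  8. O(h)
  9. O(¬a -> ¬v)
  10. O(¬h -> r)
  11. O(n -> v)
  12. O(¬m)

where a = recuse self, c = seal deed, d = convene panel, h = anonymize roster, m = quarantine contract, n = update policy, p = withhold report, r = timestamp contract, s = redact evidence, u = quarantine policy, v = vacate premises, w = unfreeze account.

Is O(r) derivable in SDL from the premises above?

Premise 10 is O(¬h -> r), but O(¬h) is not derivable from the premises, so it does not yield O(r).
No other premise forces O(r). An ideal world satisfying every premise can still have r false, so O(r) is not derivable.

No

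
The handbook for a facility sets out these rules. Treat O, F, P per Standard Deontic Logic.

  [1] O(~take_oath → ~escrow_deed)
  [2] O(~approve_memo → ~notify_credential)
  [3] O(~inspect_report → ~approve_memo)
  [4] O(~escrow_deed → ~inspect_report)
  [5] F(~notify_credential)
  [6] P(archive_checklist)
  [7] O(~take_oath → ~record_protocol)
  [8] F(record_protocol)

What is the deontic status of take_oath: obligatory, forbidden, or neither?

Premise 5, F(~notify_credential), is equivalent to O(notify_credential).
Premise 2, O(~approve_memo → ~notify_credential), contraposes to O(notify_credential → approve_memo); with O(notify_credential) we get O(approve_memo).
Premise 3 is O(~inspect_report → ~approve_memo); contrapositively O(approve_memo → inspect_report). Since O(approve_memo) holds, K gives O(inspect_report).
The contrapositive of premise 4 (O(~escrow_deed → ~inspect_report)) is O(inspect_report → escrow_deed), and O(inspect_report) is already established, so O(escrow_deed).
The contrapositive of premise 1 (O(~take_oath → ~escrow_deed)) is O(escrow_deed → take_oath), and O(escrow_deed) is already established, so O(take_oath).
Premises 6, 7, 8 do not contribute to this derivation.
Hence take_oath is obligatory.

Obligatory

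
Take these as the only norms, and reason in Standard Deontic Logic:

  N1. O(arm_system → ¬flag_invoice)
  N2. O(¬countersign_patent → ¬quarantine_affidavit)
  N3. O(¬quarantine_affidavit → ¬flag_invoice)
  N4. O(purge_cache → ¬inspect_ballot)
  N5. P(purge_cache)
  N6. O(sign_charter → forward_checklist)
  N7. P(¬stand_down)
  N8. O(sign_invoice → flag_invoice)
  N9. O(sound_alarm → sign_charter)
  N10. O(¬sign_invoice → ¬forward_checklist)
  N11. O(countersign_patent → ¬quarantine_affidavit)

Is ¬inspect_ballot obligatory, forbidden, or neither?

Premise 4 is O(purge_cache → ¬inspect_ballot), but O(purge_cache) is not derivable from the premises (the permission P(purge_cache) asserts only ¬O(¬purge_cache), not O(purge_cache)), so it does not yield O(¬inspect_ballot).
No premise or chain of K-axiom applications forces O(¬inspect_ballot), and none forces O(inspect_ballot). So ¬inspect_ballot is neither obligatory nor forbidden under these norms.

Neither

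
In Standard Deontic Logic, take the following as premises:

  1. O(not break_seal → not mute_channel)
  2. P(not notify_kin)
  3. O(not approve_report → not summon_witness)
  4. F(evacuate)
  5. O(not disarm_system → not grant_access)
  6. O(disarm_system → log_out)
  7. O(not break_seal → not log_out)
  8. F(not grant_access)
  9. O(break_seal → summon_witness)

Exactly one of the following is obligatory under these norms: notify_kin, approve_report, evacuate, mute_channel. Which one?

approve_report

Premise 8, F(not grant_access), is equivalent to O(grant_access).
Premise 5 is O(not disarm_system → not grant_access); contrapositively O(grant_access → disarm_system). Since O(grant_access) holds, K gives O(disarm_system).
From O(disarm_system) and premise 6, O(disarm_system → log_out), we obtain O(log_out).
Premise 7 is O(not break_seal → not log_out); contrapositively O(log_out → break_seal). Since O(log_out) holds, K gives O(break_seal).
With premise 9, O(break_seal → summon_witness), the K-axiom yields O(summon_witness).
Premise 3 is O(not approve_report → not summon_witness); contrapositively O(summon_witness → approve_report). Since O(summon_witness) holds, K gives O(approve_report).
So O(approve_report) holds — approve_report is obligatory. None of the other listed options is made obligatory by any chain of premises.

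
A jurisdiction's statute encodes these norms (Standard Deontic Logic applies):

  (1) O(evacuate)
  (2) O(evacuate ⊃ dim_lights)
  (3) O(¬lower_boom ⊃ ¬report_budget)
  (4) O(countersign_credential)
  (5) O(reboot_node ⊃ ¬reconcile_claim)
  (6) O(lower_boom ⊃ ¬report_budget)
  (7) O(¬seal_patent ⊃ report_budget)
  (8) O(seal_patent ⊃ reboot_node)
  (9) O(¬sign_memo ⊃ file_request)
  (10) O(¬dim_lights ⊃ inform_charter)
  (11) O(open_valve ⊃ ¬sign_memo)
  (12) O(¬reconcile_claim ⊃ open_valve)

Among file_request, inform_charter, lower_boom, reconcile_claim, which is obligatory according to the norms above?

Premises 3 and 6 are O(¬lower_boom ⊃ ¬report_budget) and O(lower_boom ⊃ ¬report_budget); every ideal world satisfies ¬lower_boom or lower_boom, so in either case ¬report_budget holds — hence O(¬report_budget).
The contrapositive of premise 7 (O(¬seal_patent ⊃ report_budget)) is O(¬report_budget ⊃ seal_patent), and O(¬report_budget) is already established, so O(seal_patent).
With premise 8, O(seal_patent ⊃ reboot_node), the K-axiom yields O(reboot_node).
From O(reboot_node) and premise 5, O(reboot_node ⊃ ¬reconcile_claim), we obtain O(¬reconcile_claim).
Premise 12 is O(¬reconcile_claim ⊃ open_valve); since O(¬reconcile_claim), deontic closure gives O(open_valve).
From O(open_valve) and premise 11, O(open_valve ⊃ ¬sign_memo), we obtain O(¬sign_memo).
From O(¬sign_memo) and premise 9, O(¬sign_memo ⊃ file_request), we obtain O(file_request).
So O(file_request) holds — file_request is obligatory. None of the other listed options is made obligatory by any chain of premises.

file_request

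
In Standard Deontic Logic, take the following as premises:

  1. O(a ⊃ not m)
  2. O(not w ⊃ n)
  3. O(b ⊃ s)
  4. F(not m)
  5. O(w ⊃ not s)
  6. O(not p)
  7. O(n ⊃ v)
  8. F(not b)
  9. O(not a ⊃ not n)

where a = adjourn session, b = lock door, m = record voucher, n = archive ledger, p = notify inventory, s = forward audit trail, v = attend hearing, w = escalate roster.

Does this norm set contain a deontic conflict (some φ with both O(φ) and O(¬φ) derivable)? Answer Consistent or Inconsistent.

Premise 4, F(not m), is equivalent to O(m).
The contrapositive of premise 1 (O(a ⊃ not m)) is O(m ⊃ not a), and O(m) is already established, so O(not a).
From O(not a) and premise 9, O(not a ⊃ not n), we obtain O(not n).
Premise 2 is O(not w ⊃ n); contrapositively O(not n ⊃ w). Since O(not n) holds, K gives O(w).
Premise 5 is O(w ⊃ not s); since O(w), deontic closure gives O(not s).
Premise 3, O(b ⊃ s), contraposes to O(not s ⊃ not b); with O(not s) we get O(not b).
But premise 8, F(not b), means O(b).
We now have both O(not b) and O(b) — b is simultaneously obligatory and forbidden, violating the D-axiom.

Inconsistent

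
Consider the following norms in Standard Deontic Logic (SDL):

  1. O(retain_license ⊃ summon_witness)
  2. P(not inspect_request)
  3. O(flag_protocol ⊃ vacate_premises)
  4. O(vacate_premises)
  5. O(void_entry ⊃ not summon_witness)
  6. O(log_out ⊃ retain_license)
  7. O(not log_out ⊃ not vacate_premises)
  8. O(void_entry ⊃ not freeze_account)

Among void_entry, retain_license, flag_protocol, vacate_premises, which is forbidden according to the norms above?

void_entry

Premise 4 gives O(vacate_premises).
Premise 7, O(not log_out ⊃ not vacate_premises), contraposes to O(vacate_premises ⊃ log_out); with O(vacate_premises) we get O(log_out).
With premise 6, O(log_out ⊃ retain_license), the K-axiom yields O(retain_license).
Premise 1 is O(retain_license ⊃ summon_witness); since O(retain_license), deontic closure gives O(summon_witness).
Premise 5 is O(void_entry ⊃ not summon_witness); contrapositively O(summon_witness ⊃ not void_entry). Since O(summon_witness) holds, K gives O(not void_entry).
So O(not void_entry) holds, i.e. void_entry is forbidden. None of the other listed options is forbidden under the premises.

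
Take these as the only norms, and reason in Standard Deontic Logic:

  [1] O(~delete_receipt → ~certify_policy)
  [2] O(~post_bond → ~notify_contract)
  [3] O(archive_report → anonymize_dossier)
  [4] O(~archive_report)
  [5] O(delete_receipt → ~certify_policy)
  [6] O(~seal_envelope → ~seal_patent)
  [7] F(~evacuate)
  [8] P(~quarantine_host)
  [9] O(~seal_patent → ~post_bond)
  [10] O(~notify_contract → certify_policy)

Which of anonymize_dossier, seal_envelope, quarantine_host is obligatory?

Premises 1 and 5 are O(~delete_receipt → ~certify_policy) and O(delete_receipt → ~certify_policy); every ideal world satisfies ~delete_receipt or delete_receipt, so in either case ~certify_policy holds — hence O(~certify_policy).
Premise 10 is O(~notify_contract → certify_policy); contrapositively O(~certify_policy → notify_contract). Since O(~certify_policy) holds, K gives O(notify_contract).
The contrapositive of premise 2 (O(~post_bond → ~notify_contract)) is O(notify_contract → post_bond), and O(notify_contract) is already established, so O(post_bond).
Premise 9 is O(~seal_patent → ~post_bond); contrapositively O(post_bond → seal_patent). Since O(post_bond) holds, K gives O(seal_patent).
Premise 6 is O(~seal_envelope → ~seal_patent); contrapositively O(seal_patent → seal_envelope). Since O(seal_patent) holds, K gives O(seal_envelope).
So O(seal_envelope) holds — seal_envelope is obligatory. None of the other listed options is made obligatory by any chain of premises.

seal_envelope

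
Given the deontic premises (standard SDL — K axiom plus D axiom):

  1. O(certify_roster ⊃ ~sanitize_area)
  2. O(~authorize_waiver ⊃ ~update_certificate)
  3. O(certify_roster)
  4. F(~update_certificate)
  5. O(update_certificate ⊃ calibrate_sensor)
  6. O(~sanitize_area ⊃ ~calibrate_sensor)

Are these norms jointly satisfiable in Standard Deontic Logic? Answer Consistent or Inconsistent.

Inconsistent

Premise 3 gives O(certify_roster).
With premise 1, O(certify_roster ⊃ ~sanitize_area), the K-axiom yields O(~sanitize_area).
With premise 6, O(~sanitize_area ⊃ ~calibrate_sensor), the K-axiom yields O(~calibrate_sensor).
Premise 5, O(update_certificate ⊃ calibrate_sensor), contraposes to O(~calibrate_sensor ⊃ ~update_certificate); with O(~calibrate_sensor) we get O(~update_certificate).
However, F(~update_certificate) at premise 4 amounts to O(update_certificate).
We now have both O(~update_certificate) and O(update_certificate) — update_certificate is simultaneously obligatory and forbidden, violating the D-axiom.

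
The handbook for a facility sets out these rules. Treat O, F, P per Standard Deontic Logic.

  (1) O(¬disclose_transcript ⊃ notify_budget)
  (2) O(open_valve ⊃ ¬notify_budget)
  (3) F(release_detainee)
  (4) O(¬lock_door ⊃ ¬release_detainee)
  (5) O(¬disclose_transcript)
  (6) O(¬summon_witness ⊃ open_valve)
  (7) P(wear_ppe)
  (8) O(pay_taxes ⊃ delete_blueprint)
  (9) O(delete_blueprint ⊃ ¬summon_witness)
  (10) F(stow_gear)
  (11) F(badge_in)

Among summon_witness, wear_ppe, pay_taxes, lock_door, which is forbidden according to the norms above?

pay_taxes

From premise 5 we have O(¬disclose_transcript).
Applying K to premise 1 (O(¬disclose_transcript ⊃ notify_budget)) and O(¬disclose_transcript) yields O(notify_budget).
Premise 2, O(open_valve ⊃ ¬notify_budget), contraposes to O(notify_budget ⊃ ¬open_valve); with O(notify_budget) we get O(¬open_valve).
The contrapositive of premise 6 (O(¬summon_witness ⊃ open_valve)) is O(¬open_valve ⊃ summon_witness), and O(¬open_valve) is already established, so O(summon_witness).
Premise 9, O(delete_blueprint ⊃ ¬summon_witness), contraposes to O(summon_witness ⊃ ¬delete_blueprint); with O(summon_witness) we get O(¬delete_blueprint).
Premise 8 is O(pay_taxes ⊃ delete_blueprint); contrapositively O(¬delete_blueprint ⊃ ¬pay_taxes). Since O(¬delete_blueprint) holds, K gives O(¬pay_taxes).
So O(¬pay_taxes) holds, i.e. pay_taxes is forbidden. None of the other listed options is forbidden under the premises.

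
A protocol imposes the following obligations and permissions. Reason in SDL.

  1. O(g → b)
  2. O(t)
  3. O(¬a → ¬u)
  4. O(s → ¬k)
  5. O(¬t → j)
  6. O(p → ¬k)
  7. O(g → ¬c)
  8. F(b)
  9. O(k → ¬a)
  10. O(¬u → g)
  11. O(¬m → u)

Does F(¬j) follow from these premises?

Premise 5 is O(¬t → j), but O(¬t) is not derivable from the premises, so it does not yield O(j).
No other premise forces O(j). An ideal world satisfying every premise can still have ¬j true, so F(¬j) is not derivable.

No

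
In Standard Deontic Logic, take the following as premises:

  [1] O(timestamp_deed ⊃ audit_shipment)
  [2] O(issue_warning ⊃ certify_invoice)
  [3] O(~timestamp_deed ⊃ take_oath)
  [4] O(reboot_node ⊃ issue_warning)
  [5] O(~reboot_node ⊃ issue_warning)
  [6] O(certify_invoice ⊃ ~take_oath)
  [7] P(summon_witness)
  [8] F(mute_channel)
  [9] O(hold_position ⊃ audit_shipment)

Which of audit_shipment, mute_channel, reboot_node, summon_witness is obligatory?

By case analysis on reboot_node: premise 4 gives O(reboot_node ⊃ issue_warning) and premise 5 gives O(~reboot_node ⊃ issue_warning), so O(issue_warning) either way.
With premise 2, O(issue_warning ⊃ certify_invoice), the K-axiom yields O(certify_invoice).
From O(certify_invoice) and premise 6, O(certify_invoice ⊃ ~take_oath), we obtain O(~take_oath).
The contrapositive of premise 3 (O(~timestamp_deed ⊃ take_oath)) is O(~take_oath ⊃ timestamp_deed), and O(~take_oath) is already established, so O(timestamp_deed).
Premise 1 is O(timestamp_deed ⊃ audit_shipment); since O(timestamp_deed), deontic closure gives O(audit_shipment).
So O(audit_shipment) holds — audit_shipment is obligatory. None of the other listed options is made obligatory by any chain of premises.

audit_shipment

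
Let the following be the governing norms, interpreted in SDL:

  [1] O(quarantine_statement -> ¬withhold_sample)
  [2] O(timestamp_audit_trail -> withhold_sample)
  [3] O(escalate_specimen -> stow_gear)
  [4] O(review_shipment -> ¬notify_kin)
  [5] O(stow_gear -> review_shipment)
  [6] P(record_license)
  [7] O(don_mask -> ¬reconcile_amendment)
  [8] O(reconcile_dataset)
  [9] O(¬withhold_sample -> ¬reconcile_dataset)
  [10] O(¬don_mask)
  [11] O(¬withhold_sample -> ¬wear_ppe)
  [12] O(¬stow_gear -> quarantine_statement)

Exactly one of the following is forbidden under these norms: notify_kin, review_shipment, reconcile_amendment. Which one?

Premise 8 gives O(reconcile_dataset).
The contrapositive of premise 9 (O(¬withhold_sample -> ¬reconcile_dataset)) is O(reconcile_dataset -> withhold_sample), and O(reconcile_dataset) is already established, so O(withhold_sample).
Premise 1, O(quarantine_statement -> ¬withhold_sample), contraposes to O(withhold_sample -> ¬quarantine_statement); with O(withhold_sample) we get O(¬quarantine_statement).
Premise 12 is O(¬stow_gear -> quarantine_statement); contrapositively O(¬quarantine_statement -> stow_gear). Since O(¬quarantine_statement) holds, K gives O(stow_gear).
Premise 5 is O(stow_gear -> review_shipment); since O(stow_gear), deontic closure gives O(review_shipment).
Applying K to premise 4 (O(review_shipment -> ¬notify_kin)) and O(review_shipment) yields O(¬notify_kin).
So O(¬notify_kin) holds, i.e. notify_kin is forbidden. None of the other listed options is forbidden under the premises.

notify_kin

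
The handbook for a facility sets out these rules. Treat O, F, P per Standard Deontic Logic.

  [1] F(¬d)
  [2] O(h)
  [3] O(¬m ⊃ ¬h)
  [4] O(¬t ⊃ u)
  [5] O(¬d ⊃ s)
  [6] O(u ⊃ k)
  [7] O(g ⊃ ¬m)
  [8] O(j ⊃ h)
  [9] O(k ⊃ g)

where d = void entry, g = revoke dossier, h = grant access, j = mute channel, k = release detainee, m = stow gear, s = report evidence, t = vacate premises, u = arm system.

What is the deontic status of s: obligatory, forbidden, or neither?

Premise 5 is O(¬d ⊃ s), but O(¬d) is not derivable from the premises, so it does not yield O(s).
No premise or chain of K-axiom applications forces O(s), and none forces O(¬s). So s is neither obligatory nor forbidden under these norms.

Neither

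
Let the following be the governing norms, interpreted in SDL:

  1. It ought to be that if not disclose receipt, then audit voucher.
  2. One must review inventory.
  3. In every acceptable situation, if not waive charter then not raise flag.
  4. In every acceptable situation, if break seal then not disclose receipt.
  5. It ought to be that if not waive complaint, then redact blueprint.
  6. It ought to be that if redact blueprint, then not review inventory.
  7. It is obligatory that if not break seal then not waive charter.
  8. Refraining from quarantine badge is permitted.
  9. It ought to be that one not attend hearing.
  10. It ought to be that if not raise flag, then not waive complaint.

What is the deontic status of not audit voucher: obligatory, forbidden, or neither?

From premise 2 we have O(review_inventory).
Premise 6 is O(redact_blueprint → ¬review_inventory); contrapositively O(review_inventory → ¬redact_blueprint). Since O(review_inventory) holds, K gives O(¬redact_blueprint).
Premise 5 is O(¬waive_complaint → redact_blueprint); contrapositively O(¬redact_blueprint → waive_complaint). Since O(¬redact_blueprint) holds, K gives O(waive_complaint).
The contrapositive of premise 10 (O(¬raise_flag → ¬waive_complaint)) is O(waive_complaint → raise_flag), and O(waive_complaint) is already established, so O(raise_flag).
The contrapositive of premise 3 (O(¬waive_charter → ¬raise_flag)) is O(raise_flag → waive_charter), and O(raise_flag) is already established, so O(waive_charter).
Premise 7 is O(¬break_seal → ¬waive_charter); contrapositively O(waive_charter → break_seal). Since O(waive_charter) holds, K gives O(break_seal).
Premise 4 is O(break_seal → ¬disclose_receipt); since O(break_seal), deontic closure gives O(¬disclose_receipt).
Applying K to premise 1 (O(¬disclose_receipt → audit_voucher)) and O(¬disclose_receipt) yields O(audit_voucher).
Premises 8, 9 do not contribute to this derivation.
Thus O(audit_voucher), which is F(¬audit_voucher): ¬audit_voucher is forbidden.

Forbidden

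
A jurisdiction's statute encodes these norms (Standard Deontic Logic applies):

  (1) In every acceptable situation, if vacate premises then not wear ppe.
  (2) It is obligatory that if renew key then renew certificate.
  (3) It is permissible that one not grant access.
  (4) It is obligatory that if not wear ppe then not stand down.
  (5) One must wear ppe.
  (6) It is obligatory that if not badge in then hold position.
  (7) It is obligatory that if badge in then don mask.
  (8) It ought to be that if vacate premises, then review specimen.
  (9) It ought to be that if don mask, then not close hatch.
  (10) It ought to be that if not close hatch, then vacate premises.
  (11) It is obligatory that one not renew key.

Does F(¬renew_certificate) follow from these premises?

No

Premise 2 is O(renew_key → renew_certificate), but O(renew_key) is not derivable from the premises, so it does not yield O(renew_certificate).
No other premise forces O(renew_certificate). An ideal world satisfying every premise can still have ¬renew_certificate true, so F(¬renew_certificate) is not derivable.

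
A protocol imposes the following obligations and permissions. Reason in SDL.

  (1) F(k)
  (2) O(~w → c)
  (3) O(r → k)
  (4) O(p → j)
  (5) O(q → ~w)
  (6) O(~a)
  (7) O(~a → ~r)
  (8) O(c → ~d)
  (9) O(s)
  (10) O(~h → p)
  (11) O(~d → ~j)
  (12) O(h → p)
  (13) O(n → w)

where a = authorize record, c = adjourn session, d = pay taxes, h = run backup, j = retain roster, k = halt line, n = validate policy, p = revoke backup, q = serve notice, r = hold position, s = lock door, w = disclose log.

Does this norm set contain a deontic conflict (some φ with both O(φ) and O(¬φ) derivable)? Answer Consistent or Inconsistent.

Premise 3 is O(r → k), but O(r) is not derivable from the premises, so it does not yield O(k).
So O(k) is not derivable, and the apparent clash with O(~k) does not arise.
A world satisfying every obligation exists (e.g. a=false, c=false, d=true, h=false, j=true, k=false, n=false, p=true, q=false, r=false, s=true, w=true); no atom is both obligatory and forbidden, so the set is consistent.

Consistent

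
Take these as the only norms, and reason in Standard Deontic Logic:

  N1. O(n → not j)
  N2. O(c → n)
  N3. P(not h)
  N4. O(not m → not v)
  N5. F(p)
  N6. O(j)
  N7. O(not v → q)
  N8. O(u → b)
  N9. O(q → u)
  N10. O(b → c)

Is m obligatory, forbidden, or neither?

Premise 6 gives O(j).
Premise 1 is O(n → not j); contrapositively O(j → not n). Since O(j) holds, K gives O(not n).
The contrapositive of premise 2 (O(c → n)) is O(not n → not c), and O(not n) is already established, so O(not c).
The contrapositive of premise 10 (O(b → c)) is O(not c → not b), and O(not c) is already established, so O(not b).
The contrapositive of premise 8 (O(u → b)) is O(not b → not u), and O(not b) is already established, so O(not u).
The contrapositive of premise 9 (O(q → u)) is O(not u → not q), and O(not u) is already established, so O(not q).
Premise 7, O(not v → q), contraposes to O(not q → v); with O(not q) we get O(v).
The contrapositive of premise 4 (O(not m → not v)) is O(v → m), and O(v) is already established, so O(m).
Premises 3, 5 do not contribute to this derivation.
Hence m is obligatory.

Obligatory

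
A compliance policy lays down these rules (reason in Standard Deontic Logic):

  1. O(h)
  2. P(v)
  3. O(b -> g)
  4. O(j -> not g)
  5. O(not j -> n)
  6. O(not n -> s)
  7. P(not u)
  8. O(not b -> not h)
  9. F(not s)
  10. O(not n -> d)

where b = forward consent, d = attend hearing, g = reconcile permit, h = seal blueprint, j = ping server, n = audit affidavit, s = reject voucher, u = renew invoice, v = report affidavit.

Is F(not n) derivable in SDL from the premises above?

Yes

Premise 1 gives O(h).
Premise 8, O(not b -> not h), contraposes to O(h -> b); with O(h) we get O(b).
With premise 3, O(b -> g), the K-axiom yields O(g).
Premise 4, O(j -> not g), contraposes to O(g -> not j); with O(g) we get O(not j).
With premise 5, O(not j -> n), the K-axiom yields O(n).
Premises 2, 6, 7, 9, 10 do not contribute to this derivation.
So O(n) holds, i.e. F(not n). The claim follows.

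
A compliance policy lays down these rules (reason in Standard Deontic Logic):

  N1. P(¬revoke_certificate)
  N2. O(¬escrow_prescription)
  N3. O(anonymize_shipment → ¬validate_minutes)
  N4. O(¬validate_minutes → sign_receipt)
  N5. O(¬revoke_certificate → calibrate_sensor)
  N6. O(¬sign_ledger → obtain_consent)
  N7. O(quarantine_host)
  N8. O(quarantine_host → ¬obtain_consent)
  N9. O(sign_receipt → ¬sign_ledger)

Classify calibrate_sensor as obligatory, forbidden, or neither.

Neither

Premise 5 is O(¬revoke_certificate → calibrate_sensor), but O(¬revoke_certificate) is not derivable from the premises (the permission P(¬revoke_certificate) asserts only ¬O(revoke_certificate), not O(¬revoke_certificate)), so it does not yield O(calibrate_sensor).
No premise or chain of K-axiom applications forces O(calibrate_sensor), and none forces O(¬calibrate_sensor). So calibrate_sensor is neither obligatory nor forbidden under these norms.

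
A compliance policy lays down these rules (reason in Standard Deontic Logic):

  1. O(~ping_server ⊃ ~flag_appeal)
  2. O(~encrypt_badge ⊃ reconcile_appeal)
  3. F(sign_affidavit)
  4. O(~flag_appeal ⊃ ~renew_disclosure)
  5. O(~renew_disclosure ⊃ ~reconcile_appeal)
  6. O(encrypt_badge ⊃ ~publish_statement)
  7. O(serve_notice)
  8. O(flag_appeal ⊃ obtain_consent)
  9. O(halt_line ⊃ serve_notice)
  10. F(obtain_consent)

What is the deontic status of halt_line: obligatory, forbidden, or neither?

Neither

Premise 9 is O(halt_line ⊃ serve_notice); even if O(serve_notice) held, inferring O(halt_line) would be affirming the consequent — invalid.
No premise or chain of K-axiom applications forces O(halt_line), and none forces O(~halt_line). So halt_line is neither obligatory nor forbidden under these norms.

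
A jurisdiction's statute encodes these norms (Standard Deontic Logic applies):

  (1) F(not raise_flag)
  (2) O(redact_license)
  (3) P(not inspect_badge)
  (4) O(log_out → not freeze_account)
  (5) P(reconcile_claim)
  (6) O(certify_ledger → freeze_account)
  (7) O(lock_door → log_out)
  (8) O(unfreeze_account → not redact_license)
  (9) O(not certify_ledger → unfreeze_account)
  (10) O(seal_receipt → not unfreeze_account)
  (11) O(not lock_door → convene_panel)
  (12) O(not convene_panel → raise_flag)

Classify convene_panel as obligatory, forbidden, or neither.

Obligatory

Premise 2 states O(redact_license) outright.
Premise 8 is O(unfreeze_account → not redact_license); contrapositively O(redact_license → not unfreeze_account). Since O(redact_license) holds, K gives O(not unfreeze_account).
The contrapositive of premise 9 (O(not certify_ledger → unfreeze_account)) is O(not unfreeze_account → certify_ledger), and O(not unfreeze_account) is already established, so O(certify_ledger).
With premise 6, O(certify_ledger → freeze_account), the K-axiom yields O(freeze_account).
Premise 4, O(log_out → not freeze_account), contraposes to O(freeze_account → not log_out); with O(freeze_account) we get O(not log_out).
Premise 7, O(lock_door → log_out), contraposes to O(not log_out → not lock_door); with O(not log_out) we get O(not lock_door).
With premise 11, O(not lock_door → convene_panel), the K-axiom yields O(convene_panel).
Premises 1, 3, 5, 10, 12 do not contribute to this derivation.
Hence convene_panel is obligatory.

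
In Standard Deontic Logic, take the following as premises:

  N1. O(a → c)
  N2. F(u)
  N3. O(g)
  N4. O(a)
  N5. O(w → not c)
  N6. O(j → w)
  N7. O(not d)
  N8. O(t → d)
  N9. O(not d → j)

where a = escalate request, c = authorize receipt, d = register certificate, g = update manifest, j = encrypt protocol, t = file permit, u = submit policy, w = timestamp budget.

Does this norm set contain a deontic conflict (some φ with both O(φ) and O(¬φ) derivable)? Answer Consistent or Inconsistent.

Inconsistent

From premise 4 we have O(a).
From O(a) and premise 1, O(a → c), we obtain O(c).
Premise 5, O(w → not c), contraposes to O(c → not w); with O(c) we get O(not w).
Premise 6, O(j → w), contraposes to O(not w → not j); with O(not w) we get O(not j).
Premise 9 is O(not d → j); contrapositively O(not j → d). Since O(not j) holds, K gives O(d).
But premise 7 directly asserts O(not d).
We now have both O(d) and O(not d) — d is simultaneously obligatory and forbidden, violating the D-axiom.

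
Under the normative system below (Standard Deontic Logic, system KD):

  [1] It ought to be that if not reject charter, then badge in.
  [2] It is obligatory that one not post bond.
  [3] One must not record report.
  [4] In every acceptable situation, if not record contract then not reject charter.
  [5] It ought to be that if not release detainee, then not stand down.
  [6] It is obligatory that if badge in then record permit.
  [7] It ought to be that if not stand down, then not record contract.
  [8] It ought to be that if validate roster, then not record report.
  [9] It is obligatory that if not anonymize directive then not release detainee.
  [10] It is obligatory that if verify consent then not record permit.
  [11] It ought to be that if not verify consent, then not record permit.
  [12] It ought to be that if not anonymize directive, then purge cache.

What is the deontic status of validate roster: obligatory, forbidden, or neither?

Neither

Premise 8 is O(validate_roster → ¬record_report); even if O(¬record_report) held, inferring O(validate_roster) would be affirming the consequent — invalid.
No premise or chain of K-axiom applications forces O(validate_roster), and none forces O(¬validate_roster). So validate_roster is neither obligatory nor forbidden under these norms.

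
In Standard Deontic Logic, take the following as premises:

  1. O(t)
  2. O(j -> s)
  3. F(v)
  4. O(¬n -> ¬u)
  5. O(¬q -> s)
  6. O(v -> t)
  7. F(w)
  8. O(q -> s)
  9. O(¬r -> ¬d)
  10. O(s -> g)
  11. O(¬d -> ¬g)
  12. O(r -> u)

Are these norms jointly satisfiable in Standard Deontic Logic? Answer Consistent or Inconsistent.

Premise 6 is O(v -> t); even if O(t) held, inferring O(v) would be affirming the consequent — invalid.
So O(v) is not derivable, and the apparent clash with O(¬v) does not arise.
A world satisfying every obligation exists (e.g. d=true, g=true, j=false, n=true, q=false, r=true, s=true, t=true, u=true, v=false, w=false); no atom is both obligatory and forbidden, so the set is consistent.

Consistent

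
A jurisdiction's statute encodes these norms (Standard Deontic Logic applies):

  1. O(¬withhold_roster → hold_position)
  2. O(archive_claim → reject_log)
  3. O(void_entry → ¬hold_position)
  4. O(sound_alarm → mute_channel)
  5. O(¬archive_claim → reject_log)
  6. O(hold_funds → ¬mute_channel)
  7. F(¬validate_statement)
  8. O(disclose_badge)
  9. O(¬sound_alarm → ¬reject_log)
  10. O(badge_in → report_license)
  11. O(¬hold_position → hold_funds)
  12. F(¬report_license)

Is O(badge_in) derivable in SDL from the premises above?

Premise 10 is O(badge_in → report_license); even if O(report_license) held, inferring O(badge_in) would be affirming the consequent — invalid.
No other premise forces O(badge_in). An ideal world satisfying every premise can still have badge_in false, so O(badge_in) is not derivable.

No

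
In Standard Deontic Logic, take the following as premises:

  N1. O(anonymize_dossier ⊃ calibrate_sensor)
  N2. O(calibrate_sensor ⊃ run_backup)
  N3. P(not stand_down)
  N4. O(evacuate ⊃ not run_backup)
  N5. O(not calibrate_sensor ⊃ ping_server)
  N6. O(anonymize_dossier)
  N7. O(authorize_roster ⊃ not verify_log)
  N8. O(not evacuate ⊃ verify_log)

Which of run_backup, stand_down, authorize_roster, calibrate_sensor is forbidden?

authorize_roster

From premise 6 we have O(anonymize_dossier).
From O(anonymize_dossier) and premise 1, O(anonymize_dossier ⊃ calibrate_sensor), we obtain O(calibrate_sensor).
From O(calibrate_sensor) and premise 2, O(calibrate_sensor ⊃ run_backup), we obtain O(run_backup).
The contrapositive of premise 4 (O(evacuate ⊃ not run_backup)) is O(run_backup ⊃ not evacuate), and O(run_backup) is already established, so O(not evacuate).
With premise 8, O(not evacuate ⊃ verify_log), the K-axiom yields O(verify_log).
Premise 7 is O(authorize_roster ⊃ not verify_log); contrapositively O(verify_log ⊃ not authorize_roster). Since O(verify_log) holds, K gives O(not authorize_roster).
So O(not authorize_roster) holds, i.e. authorize_roster is forbidden. None of the other listed options is forbidden under the premises.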